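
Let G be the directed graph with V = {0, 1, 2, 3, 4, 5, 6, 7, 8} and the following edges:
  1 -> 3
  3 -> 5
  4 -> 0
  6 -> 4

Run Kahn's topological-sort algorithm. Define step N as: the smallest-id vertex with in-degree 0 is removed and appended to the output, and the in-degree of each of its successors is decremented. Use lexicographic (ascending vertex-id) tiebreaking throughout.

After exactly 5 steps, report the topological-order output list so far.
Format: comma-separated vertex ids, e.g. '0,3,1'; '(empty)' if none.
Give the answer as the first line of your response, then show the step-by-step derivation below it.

1,2,3,5,6

step 1: output 1; order=[1]; indeg=(1,0,0,0,1,1,0,0,0)
step 2: output 2; order=[1,2]; indeg=(1,0,0,0,1,1,0,0,0)
step 3: output 3; order=[1,2,3]; indeg=(1,0,0,0,1,0,0,0,0)
step 4: output 5; order=[1,2,3,5]; indeg=(1,0,0,0,1,0,0,0,0)
step 5: output 6; order=[1,2,3,5,6]; indeg=(1,0,0,0,0,0,0,0,0)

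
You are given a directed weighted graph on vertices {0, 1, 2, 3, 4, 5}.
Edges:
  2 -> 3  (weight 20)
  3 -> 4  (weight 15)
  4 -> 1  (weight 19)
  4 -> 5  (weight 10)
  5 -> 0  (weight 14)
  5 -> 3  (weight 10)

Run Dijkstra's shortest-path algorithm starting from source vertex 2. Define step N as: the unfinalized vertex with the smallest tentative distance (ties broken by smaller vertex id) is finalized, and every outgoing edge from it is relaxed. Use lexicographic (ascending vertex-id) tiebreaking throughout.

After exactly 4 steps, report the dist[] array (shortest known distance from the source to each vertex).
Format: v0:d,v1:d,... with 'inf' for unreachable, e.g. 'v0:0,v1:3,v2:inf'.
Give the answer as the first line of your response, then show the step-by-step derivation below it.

v0:59,v1:54,v2:0,v3:20,v4:35,v5:45

step 1: dist = v0:inf,v1:inf,v2:0,v3:20,v4:inf,v5:inf
step 2: dist = v0:inf,v1:inf,v2:0,v3:20,v4:35,v5:inf
step 3: dist = v0:inf,v1:54,v2:0,v3:20,v4:35,v5:45
step 4: dist = v0:59,v1:54,v2:0,v3:20,v4:35,v5:45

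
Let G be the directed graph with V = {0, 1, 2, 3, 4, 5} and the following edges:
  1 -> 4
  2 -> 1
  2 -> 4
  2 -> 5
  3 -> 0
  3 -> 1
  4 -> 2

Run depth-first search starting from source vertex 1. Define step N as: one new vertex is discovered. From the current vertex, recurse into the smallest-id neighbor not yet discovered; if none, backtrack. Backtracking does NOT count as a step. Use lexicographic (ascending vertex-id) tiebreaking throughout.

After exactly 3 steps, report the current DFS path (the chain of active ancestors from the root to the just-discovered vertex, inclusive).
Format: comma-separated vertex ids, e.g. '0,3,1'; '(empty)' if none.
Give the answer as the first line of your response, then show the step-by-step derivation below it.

1,4,2

step 1: discover 1; path=1; order=1
step 2: discover 4; path=1>4; order=1,4
step 3: discover 2; path=1>4>2; order=1,4,2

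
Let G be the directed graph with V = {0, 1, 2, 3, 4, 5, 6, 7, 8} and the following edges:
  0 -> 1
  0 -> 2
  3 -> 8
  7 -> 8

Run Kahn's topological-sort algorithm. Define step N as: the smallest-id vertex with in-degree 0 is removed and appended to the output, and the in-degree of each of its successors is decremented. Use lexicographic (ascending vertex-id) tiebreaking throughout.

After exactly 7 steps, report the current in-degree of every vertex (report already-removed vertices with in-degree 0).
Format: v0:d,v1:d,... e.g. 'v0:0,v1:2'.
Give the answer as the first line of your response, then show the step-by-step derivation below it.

v0:0,v1:0,v2:0,v3:0,v4:0,v5:0,v6:0,v7:0,v8:1

step 1: output 0; order=[0]; indeg=(0,0,0,0,0,0,0,0,2)
step 2: output 1; order=[0,1]; indeg=(0,0,0,0,0,0,0,0,2)
step 3: output 2; order=[0,1,2]; indeg=(0,0,0,0,0,0,0,0,2)
step 4: output 3; order=[0,1,2,3]; indeg=(0,0,0,0,0,0,0,0,1)
step 5: output 4; order=[0,1,2,3,4]; indeg=(0,0,0,0,0,0,0,0,1)
step 6: output 5; order=[0,1,2,3,4,5]; indeg=(0,0,0,0,0,0,0,0,1)
step 7: output 6; order=[0,1,2,3,4,5,6]; indeg=(0,0,0,0,0,0,0,0,1)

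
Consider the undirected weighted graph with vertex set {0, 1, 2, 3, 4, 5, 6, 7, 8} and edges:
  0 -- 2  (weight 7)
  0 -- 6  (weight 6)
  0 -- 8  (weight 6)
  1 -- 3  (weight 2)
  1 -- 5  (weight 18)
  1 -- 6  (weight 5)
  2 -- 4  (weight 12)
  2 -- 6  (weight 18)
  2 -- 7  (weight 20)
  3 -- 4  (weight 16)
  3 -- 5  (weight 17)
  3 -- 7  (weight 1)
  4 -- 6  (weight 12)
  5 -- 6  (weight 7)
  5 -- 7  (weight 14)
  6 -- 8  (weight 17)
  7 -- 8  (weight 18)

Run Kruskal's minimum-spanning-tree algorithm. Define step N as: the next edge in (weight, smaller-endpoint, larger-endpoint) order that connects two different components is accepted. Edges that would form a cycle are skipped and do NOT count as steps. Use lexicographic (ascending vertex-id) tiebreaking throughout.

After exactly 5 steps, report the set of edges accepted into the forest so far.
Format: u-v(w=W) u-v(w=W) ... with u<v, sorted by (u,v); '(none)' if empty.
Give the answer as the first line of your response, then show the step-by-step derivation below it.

0-6(w=6) 0-8(w=6) 1-3(w=2) 1-6(w=5) 3-7(w=1)

step 1: add edge 3-7 (w=1); MST = {3-7(w=1)}
step 2: add edge 1-3 (w=2); MST = {1-3(w=2) 3-7(w=1)}
step 3: add edge 1-6 (w=5); MST = {1-3(w=2) 1-6(w=5) 3-7(w=1)}
step 4: add edge 0-6 (w=6); MST = {0-6(w=6) 1-3(w=2) 1-6(w=5) 3-7(w=1)}
step 5: add edge 0-8 (w=6); MST = {0-6(w=6) 0-8(w=6) 1-3(w=2) 1-6(w=5) 3-7(w=1)}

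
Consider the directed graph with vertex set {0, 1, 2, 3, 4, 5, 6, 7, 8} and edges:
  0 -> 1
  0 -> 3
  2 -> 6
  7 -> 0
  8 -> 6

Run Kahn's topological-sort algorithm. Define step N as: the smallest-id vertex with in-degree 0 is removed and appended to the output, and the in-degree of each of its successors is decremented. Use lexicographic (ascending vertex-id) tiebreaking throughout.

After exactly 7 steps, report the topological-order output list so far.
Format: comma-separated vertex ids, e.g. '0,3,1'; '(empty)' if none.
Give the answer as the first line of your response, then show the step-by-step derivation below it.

2,4,5,7,0,1,3

step 1: output 2; order=[2]; indeg=(1,1,0,1,0,0,1,0,0)
step 2: output 4; order=[2,4]; indeg=(1,1,0,1,0,0,1,0,0)
step 3: output 5; order=[2,4,5]; indeg=(1,1,0,1,0,0,1,0,0)
step 4: output 7; order=[2,4,5,7]; indeg=(0,1,0,1,0,0,1,0,0)
step 5: output 0; order=[2,4,5,7,0]; indeg=(0,0,0,0,0,0,1,0,0)
step 6: output 1; order=[2,4,5,7,0,1]; indeg=(0,0,0,0,0,0,1,0,0)
step 7: output 3; order=[2,4,5,7,0,1,3]; indeg=(0,0,0,0,0,0,1,0,0)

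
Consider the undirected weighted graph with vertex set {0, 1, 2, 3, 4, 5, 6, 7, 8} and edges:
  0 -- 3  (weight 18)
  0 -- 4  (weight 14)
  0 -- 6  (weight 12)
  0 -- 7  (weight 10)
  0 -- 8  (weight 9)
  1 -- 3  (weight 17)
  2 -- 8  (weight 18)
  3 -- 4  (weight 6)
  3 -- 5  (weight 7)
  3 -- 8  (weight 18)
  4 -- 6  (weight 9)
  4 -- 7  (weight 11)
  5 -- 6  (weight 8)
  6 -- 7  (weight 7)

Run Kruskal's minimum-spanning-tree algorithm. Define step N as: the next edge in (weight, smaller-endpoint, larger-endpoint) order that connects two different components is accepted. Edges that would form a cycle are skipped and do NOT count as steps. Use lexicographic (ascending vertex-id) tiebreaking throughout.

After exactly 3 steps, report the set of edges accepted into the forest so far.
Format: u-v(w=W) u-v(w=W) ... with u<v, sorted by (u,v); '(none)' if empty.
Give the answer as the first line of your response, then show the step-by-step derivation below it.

3-4(w=6) 3-5(w=7) 6-7(w=7)

step 1: add edge 3-4 (w=6); MST = {3-4(w=6)}
step 2: add edge 3-5 (w=7); MST = {3-4(w=6) 3-5(w=7)}
step 3: add edge 6-7 (w=7); MST = {3-4(w=6) 3-5(w=7) 6-7(w=7)}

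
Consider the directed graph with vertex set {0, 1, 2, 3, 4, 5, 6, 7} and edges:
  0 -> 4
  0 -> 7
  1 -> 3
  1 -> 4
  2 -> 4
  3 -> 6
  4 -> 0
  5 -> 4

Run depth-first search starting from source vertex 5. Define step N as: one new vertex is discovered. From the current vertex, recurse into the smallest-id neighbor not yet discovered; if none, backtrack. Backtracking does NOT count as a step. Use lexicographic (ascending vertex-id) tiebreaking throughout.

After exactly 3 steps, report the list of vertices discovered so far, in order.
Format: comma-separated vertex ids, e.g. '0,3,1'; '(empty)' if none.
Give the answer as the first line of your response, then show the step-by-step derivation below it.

5,4,0

step 1: discover 5; path=5; order=5
step 2: discover 4; path=5>4; order=5,4
step 3: discover 0; path=5>4>0; order=5,4,0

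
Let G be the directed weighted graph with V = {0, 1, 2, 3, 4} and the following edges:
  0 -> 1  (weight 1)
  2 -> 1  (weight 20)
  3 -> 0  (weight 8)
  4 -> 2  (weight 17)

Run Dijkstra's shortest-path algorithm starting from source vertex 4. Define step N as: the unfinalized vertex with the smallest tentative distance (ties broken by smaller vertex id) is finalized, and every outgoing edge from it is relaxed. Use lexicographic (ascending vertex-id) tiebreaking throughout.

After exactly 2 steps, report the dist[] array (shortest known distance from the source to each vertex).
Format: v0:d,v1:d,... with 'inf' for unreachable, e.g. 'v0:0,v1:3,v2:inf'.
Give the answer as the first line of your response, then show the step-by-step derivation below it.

v0:inf,v1:37,v2:17,v3:inf,v4:0

step 1: dist = v0:inf,v1:inf,v2:17,v3:inf,v4:0
step 2: dist = v0:inf,v1:37,v2:17,v3:inf,v4:0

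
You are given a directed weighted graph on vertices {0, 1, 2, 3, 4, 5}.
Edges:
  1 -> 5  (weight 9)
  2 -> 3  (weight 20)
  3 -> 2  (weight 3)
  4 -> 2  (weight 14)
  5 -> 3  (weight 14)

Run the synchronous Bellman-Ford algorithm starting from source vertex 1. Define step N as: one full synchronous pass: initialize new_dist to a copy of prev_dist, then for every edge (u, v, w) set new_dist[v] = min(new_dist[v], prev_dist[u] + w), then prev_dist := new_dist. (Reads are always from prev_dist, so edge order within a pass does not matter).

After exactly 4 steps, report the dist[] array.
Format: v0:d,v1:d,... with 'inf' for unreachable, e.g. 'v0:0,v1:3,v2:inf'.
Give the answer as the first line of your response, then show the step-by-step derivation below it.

v0:inf,v1:0,v2:26,v3:23,v4:inf,v5:9

step 1: dist = v0:inf,v1:0,v2:inf,v3:inf,v4:inf,v5:9
step 2: dist = v0:inf,v1:0,v2:inf,v3:23,v4:inf,v5:9
step 3: dist = v0:inf,v1:0,v2:26,v3:23,v4:inf,v5:9
step 4: dist = v0:inf,v1:0,v2:26,v3:23,v4:inf,v5:9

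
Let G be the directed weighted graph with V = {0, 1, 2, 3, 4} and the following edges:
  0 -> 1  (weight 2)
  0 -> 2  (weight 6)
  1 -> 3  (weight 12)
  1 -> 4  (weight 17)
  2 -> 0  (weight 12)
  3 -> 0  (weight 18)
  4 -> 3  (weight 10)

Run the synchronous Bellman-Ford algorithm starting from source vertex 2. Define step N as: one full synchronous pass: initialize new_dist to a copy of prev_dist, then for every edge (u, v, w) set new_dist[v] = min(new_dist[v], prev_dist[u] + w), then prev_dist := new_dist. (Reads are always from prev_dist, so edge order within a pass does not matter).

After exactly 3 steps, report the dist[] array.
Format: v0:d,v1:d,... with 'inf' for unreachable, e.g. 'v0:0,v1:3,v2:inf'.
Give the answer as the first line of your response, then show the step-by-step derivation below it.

v0:12,v1:14,v2:0,v3:26,v4:31

step 1: dist = v0:12,v1:inf,v2:0,v3:inf,v4:inf
step 2: dist = v0:12,v1:14,v2:0,v3:inf,v4:inf
step 3: dist = v0:12,v1:14,v2:0,v3:26,v4:31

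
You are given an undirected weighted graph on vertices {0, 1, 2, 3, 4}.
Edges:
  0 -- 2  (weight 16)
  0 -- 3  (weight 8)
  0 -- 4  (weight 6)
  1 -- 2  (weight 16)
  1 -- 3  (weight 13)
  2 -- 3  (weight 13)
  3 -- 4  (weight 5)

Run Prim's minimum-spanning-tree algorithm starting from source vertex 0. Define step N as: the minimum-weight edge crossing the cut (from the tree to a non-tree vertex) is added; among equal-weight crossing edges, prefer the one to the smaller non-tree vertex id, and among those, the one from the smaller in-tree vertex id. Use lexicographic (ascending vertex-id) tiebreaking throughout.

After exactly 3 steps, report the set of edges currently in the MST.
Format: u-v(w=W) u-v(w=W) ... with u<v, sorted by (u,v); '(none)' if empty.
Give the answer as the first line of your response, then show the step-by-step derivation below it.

0-4(w=6) 1-3(w=13) 3-4(w=5)

step 1: add edge 0-4 (w=6); MST = {0-4(w=6)}
step 2: add edge 3-4 (w=5); MST = {0-4(w=6) 3-4(w=5)}
step 3: add edge 1-3 (w=13); MST = {0-4(w=6) 1-3(w=13) 3-4(w=5)}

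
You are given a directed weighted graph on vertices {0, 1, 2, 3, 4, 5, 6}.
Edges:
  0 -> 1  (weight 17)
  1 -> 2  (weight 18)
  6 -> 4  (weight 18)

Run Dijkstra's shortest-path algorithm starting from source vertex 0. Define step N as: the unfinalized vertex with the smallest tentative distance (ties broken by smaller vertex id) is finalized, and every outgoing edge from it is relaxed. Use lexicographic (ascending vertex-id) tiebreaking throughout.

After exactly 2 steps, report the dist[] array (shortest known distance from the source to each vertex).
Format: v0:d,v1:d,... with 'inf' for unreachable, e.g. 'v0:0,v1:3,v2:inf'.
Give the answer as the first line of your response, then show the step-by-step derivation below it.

v0:0,v1:17,v2:35,v3:inf,v4:inf,v5:inf,v6:inf

step 1: dist = v0:0,v1:17,v2:inf,v3:inf,v4:inf,v5:inf,v6:inf
step 2: dist = v0:0,v1:17,v2:35,v3:inf,v4:inf,v5:inf,v6:inf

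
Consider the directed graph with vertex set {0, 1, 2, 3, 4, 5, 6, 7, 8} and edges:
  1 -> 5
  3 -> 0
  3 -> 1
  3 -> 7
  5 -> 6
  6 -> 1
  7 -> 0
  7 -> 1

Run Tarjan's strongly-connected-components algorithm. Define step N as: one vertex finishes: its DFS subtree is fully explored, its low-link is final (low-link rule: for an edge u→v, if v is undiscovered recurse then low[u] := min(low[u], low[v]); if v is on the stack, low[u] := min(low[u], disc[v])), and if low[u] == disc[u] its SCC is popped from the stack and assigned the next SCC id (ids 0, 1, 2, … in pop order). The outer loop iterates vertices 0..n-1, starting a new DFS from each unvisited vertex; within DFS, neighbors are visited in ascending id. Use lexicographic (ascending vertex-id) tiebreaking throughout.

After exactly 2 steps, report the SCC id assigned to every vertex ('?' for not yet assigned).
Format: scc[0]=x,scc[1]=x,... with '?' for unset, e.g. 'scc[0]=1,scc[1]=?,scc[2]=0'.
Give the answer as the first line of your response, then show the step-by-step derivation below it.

scc[0]=0,scc[1]=?,scc[2]=?,scc[3]=?,scc[4]=?,scc[5]=?,scc[6]=?,scc[7]=?,scc[8]=?

step 1: low=(low[0]=0,low[1]=?,low[2]=?,low[3]=?,low[4]=?,low[5]=?,low[6]=?,low[7]=?,low[8]=?); scc=(scc[0]=0,scc[1]=?,scc[2]=?,scc[3]=?,scc[4]=?,scc[5]=?,scc[6]=?,scc[7]=?,scc[8]=?)
step 2: low=(low[0]=0,low[1]=1,low[2]=?,low[3]=?,low[4]=?,low[5]=2,low[6]=1,low[7]=?,low[8]=?); scc=(scc[0]=0,scc[1]=?,scc[2]=?,scc[3]=?,scc[4]=?,scc[5]=?,scc[6]=?,scc[7]=?,scc[8]=?)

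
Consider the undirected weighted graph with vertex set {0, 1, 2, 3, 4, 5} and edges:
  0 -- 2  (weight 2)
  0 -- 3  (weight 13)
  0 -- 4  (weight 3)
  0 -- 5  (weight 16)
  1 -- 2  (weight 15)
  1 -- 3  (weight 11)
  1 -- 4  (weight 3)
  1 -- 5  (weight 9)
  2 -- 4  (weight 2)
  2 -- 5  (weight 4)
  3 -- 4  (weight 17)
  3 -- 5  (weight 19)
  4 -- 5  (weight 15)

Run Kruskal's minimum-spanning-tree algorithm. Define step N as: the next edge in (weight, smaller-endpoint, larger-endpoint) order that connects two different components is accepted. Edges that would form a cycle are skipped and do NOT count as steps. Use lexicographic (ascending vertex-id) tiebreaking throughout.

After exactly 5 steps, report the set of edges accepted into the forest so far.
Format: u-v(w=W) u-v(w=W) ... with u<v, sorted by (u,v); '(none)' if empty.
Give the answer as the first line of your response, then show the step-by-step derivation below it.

0-2(w=2) 1-3(w=11) 1-4(w=3) 2-4(w=2) 2-5(w=4)

step 1: add edge 0-2 (w=2); MST = {0-2(w=2)}
step 2: add edge 2-4 (w=2); MST = {0-2(w=2) 2-4(w=2)}
step 3: add edge 1-4 (w=3); MST = {0-2(w=2) 1-4(w=3) 2-4(w=2)}
step 4: add edge 2-5 (w=4); MST = {0-2(w=2) 1-4(w=3) 2-4(w=2) 2-5(w=4)}
step 5: add edge 1-3 (w=11); MST = {0-2(w=2) 1-3(w=11) 1-4(w=3) 2-4(w=2) 2-5(w=4)}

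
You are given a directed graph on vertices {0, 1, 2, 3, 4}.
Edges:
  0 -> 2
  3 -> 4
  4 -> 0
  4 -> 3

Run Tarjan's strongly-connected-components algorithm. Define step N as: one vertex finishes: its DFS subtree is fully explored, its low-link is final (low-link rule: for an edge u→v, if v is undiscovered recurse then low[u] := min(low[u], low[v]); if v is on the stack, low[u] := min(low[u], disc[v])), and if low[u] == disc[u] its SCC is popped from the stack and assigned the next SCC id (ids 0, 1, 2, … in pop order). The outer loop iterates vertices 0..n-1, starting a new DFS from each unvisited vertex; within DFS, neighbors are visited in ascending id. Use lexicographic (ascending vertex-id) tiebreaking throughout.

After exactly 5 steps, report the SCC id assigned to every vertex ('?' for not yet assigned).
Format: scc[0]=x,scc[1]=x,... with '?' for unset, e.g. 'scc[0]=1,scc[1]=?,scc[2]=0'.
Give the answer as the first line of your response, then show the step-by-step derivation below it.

scc[0]=1,scc[1]=2,scc[2]=0,scc[3]=3,scc[4]=3

step 1: low=(low[0]=0,low[1]=?,low[2]=1,low[3]=?,low[4]=?); scc=(scc[0]=?,scc[1]=?,scc[2]=0,scc[3]=?,scc[4]=?)
step 2: low=(low[0]=0,low[1]=?,low[2]=1,low[3]=?,low[4]=?); scc=(scc[0]=1,scc[1]=?,scc[2]=0,scc[3]=?,scc[4]=?)
step 3: low=(low[0]=0,low[1]=2,low[2]=1,low[3]=?,low[4]=?); scc=(scc[0]=1,scc[1]=2,scc[2]=0,scc[3]=?,scc[4]=?)
step 4: low=(low[0]=0,low[1]=2,low[2]=1,low[3]=3,low[4]=3); scc=(scc[0]=1,scc[1]=2,scc[2]=0,scc[3]=?,scc[4]=?)
step 5: low=(low[0]=0,low[1]=2,low[2]=1,low[3]=3,low[4]=3); scc=(scc[0]=1,scc[1]=2,scc[2]=0,scc[3]=3,scc[4]=3)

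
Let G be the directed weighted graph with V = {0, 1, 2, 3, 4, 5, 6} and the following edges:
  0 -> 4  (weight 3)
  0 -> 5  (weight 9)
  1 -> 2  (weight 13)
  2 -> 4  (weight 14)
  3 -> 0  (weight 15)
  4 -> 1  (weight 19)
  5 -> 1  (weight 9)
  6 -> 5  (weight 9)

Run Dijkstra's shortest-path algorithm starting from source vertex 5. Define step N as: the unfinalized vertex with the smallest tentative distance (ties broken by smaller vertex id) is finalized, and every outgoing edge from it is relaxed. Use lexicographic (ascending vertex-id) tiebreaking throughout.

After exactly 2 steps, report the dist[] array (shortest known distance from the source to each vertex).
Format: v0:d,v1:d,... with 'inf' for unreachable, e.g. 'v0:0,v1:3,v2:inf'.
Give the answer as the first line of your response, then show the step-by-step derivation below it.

v0:inf,v1:9,v2:22,v3:inf,v4:inf,v5:0,v6:inf

step 1: dist = v0:inf,v1:9,v2:inf,v3:inf,v4:inf,v5:0,v6:inf
step 2: dist = v0:inf,v1:9,v2:22,v3:inf,v4:inf,v5:0,v6:inf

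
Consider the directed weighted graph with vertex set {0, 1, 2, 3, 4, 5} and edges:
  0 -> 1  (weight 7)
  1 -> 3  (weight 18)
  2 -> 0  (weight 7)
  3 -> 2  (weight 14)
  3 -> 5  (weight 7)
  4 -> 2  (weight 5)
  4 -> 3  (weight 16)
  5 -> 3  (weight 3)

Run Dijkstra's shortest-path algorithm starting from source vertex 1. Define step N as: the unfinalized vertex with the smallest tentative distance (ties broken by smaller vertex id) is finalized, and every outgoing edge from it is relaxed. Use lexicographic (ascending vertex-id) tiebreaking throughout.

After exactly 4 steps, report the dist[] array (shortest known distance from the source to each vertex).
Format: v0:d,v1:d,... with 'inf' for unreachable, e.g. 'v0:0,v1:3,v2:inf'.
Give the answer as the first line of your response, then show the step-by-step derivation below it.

v0:39,v1:0,v2:32,v3:18,v4:inf,v5:25

step 1: dist = v0:inf,v1:0,v2:inf,v3:18,v4:inf,v5:inf
step 2: dist = v0:inf,v1:0,v2:32,v3:18,v4:inf,v5:25
step 3: dist = v0:inf,v1:0,v2:32,v3:18,v4:inf,v5:25
step 4: dist = v0:39,v1:0,v2:32,v3:18,v4:inf,v5:25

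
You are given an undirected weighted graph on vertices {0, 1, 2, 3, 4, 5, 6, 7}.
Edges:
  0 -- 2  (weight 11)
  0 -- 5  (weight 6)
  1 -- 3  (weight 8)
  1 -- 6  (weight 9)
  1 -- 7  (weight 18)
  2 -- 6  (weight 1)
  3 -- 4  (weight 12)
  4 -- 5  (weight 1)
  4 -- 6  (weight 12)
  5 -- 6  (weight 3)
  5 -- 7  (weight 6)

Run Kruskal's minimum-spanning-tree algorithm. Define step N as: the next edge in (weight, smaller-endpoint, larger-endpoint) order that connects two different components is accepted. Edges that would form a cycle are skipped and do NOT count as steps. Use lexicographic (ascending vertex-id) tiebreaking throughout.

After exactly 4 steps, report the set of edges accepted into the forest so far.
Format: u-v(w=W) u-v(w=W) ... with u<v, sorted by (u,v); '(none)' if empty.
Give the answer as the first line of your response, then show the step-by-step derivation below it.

0-5(w=6) 2-6(w=1) 4-5(w=1) 5-6(w=3)

step 1: add edge 2-6 (w=1); MST = {2-6(w=1)}
step 2: add edge 4-5 (w=1); MST = {2-6(w=1) 4-5(w=1)}
step 3: add edge 5-6 (w=3); MST = {2-6(w=1) 4-5(w=1) 5-6(w=3)}
step 4: add edge 0-5 (w=6); MST = {0-5(w=6) 2-6(w=1) 4-5(w=1) 5-6(w=3)}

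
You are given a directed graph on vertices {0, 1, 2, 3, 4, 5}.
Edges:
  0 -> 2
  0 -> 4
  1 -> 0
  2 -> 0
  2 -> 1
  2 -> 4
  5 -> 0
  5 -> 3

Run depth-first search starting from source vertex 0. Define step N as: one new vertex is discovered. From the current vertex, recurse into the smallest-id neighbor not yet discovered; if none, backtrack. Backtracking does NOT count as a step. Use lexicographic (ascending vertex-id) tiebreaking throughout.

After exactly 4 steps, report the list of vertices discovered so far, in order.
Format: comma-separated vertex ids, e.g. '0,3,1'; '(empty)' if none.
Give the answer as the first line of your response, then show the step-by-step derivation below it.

0,2,1,4

step 1: discover 0; path=0; order=0
step 2: discover 2; path=0>2; order=0,2
step 3: discover 1; path=0>2>1; order=0,2,1
step 4: discover 4; path=0>2>4; order=0,2,1,4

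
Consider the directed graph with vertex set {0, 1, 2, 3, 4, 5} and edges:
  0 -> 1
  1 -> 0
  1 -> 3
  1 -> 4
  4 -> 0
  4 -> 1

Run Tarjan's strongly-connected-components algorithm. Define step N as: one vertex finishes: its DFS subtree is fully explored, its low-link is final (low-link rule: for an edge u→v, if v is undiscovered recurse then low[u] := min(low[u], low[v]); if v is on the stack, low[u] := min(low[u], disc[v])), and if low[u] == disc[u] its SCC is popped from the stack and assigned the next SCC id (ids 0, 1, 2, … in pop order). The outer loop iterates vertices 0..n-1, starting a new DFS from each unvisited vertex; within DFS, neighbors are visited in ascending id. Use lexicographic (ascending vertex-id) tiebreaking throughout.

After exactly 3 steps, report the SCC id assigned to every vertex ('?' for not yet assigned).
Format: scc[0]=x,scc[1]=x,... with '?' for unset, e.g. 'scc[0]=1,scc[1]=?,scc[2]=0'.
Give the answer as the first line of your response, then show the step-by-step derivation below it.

scc[0]=?,scc[1]=?,scc[2]=?,scc[3]=0,scc[4]=?,scc[5]=?

step 1: low=(low[0]=0,low[1]=0,low[2]=?,low[3]=2,low[4]=?,low[5]=?); scc=(scc[0]=?,scc[1]=?,scc[2]=?,scc[3]=0,scc[4]=?,scc[5]=?)
step 2: low=(low[0]=0,low[1]=0,low[2]=?,low[3]=2,low[4]=0,low[5]=?); scc=(scc[0]=?,scc[1]=?,scc[2]=?,scc[3]=0,scc[4]=?,scc[5]=?)
step 3: low=(low[0]=0,low[1]=0,low[2]=?,low[3]=2,low[4]=0,low[5]=?); scc=(scc[0]=?,scc[1]=?,scc[2]=?,scc[3]=0,scc[4]=?,scc[5]=?)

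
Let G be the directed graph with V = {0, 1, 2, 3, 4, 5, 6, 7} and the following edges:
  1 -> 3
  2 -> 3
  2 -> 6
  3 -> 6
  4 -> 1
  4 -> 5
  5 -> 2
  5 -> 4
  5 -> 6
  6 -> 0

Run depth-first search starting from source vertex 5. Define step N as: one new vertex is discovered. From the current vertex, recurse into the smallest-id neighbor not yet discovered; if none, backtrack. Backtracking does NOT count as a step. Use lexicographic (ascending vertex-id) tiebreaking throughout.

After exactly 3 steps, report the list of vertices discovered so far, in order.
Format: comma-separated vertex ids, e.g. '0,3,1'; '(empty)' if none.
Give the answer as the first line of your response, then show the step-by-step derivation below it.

5,2,3

step 1: discover 5; path=5; order=5
step 2: discover 2; path=5>2; order=5,2
step 3: discover 3; path=5>2>3; order=5,2,3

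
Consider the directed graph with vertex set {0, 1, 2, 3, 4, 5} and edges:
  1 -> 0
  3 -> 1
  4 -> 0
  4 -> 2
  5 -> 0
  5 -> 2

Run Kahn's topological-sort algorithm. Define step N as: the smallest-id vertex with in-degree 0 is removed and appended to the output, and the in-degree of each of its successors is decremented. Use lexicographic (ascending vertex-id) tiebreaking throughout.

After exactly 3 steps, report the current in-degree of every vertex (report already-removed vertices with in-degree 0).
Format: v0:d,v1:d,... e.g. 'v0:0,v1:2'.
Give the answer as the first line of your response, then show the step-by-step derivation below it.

v0:1,v1:0,v2:1,v3:0,v4:0,v5:0

step 1: output 3; order=[3]; indeg=(3,0,2,0,0,0)
step 2: output 1; order=[3,1]; indeg=(2,0,2,0,0,0)
step 3: output 4; order=[3,1,4]; indeg=(1,0,1,0,0,0)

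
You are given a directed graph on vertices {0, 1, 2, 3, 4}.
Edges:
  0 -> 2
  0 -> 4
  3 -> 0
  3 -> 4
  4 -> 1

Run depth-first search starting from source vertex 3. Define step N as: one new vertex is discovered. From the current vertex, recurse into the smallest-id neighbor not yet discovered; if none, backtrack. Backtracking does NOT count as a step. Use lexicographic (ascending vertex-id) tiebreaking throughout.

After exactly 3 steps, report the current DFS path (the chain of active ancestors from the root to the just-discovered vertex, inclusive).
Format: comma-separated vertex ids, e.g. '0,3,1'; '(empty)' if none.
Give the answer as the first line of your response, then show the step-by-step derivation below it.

3,0,2

step 1: discover 3; path=3; order=3
step 2: discover 0; path=3>0; order=3,0
step 3: discover 2; path=3>0>2; order=3,0,2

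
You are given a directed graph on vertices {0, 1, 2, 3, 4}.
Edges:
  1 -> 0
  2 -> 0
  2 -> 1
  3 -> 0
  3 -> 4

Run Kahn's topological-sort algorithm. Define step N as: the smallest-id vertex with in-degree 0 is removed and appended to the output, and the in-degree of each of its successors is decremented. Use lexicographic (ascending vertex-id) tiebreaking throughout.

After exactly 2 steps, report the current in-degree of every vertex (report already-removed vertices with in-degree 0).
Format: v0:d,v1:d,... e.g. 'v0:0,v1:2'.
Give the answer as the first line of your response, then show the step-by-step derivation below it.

v0:1,v1:0,v2:0,v3:0,v4:1

step 1: output 2; order=[2]; indeg=(2,0,0,0,1)
step 2: output 1; order=[2,1]; indeg=(1,0,0,0,1)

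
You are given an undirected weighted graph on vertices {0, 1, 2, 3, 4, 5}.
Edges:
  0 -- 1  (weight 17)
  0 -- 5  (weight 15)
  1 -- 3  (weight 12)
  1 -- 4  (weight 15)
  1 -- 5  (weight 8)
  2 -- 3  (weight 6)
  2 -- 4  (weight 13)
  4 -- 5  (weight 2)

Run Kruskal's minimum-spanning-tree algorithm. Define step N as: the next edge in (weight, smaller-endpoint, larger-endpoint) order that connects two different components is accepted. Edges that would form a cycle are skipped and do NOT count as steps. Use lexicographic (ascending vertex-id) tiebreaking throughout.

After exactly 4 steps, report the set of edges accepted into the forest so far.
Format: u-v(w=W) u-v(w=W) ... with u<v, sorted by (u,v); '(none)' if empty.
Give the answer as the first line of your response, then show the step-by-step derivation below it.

1-3(w=12) 1-5(w=8) 2-3(w=6) 4-5(w=2)

step 1: add edge 4-5 (w=2); MST = {4-5(w=2)}
step 2: add edge 2-3 (w=6); MST = {2-3(w=6) 4-5(w=2)}
step 3: add edge 1-5 (w=8); MST = {1-5(w=8) 2-3(w=6) 4-5(w=2)}
step 4: add edge 1-3 (w=12); MST = {1-3(w=12) 1-5(w=8) 2-3(w=6) 4-5(w=2)}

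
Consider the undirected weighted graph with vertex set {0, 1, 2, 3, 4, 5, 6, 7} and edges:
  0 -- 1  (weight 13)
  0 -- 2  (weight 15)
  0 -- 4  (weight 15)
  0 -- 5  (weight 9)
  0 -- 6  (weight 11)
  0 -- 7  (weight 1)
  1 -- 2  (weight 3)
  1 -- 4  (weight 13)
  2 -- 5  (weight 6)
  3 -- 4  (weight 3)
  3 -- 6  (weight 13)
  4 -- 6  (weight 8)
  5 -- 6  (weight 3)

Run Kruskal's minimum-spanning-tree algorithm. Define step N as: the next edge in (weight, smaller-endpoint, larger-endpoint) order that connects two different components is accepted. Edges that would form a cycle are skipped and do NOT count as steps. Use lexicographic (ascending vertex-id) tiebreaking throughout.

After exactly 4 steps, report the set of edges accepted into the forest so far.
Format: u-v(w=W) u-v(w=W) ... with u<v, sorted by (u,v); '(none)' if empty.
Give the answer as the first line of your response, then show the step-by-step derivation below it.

0-7(w=1) 1-2(w=3) 3-4(w=3) 5-6(w=3)

step 1: add edge 0-7 (w=1); MST = {0-7(w=1)}
step 2: add edge 1-2 (w=3); MST = {0-7(w=1) 1-2(w=3)}
step 3: add edge 3-4 (w=3); MST = {0-7(w=1) 1-2(w=3) 3-4(w=3)}
step 4: add edge 5-6 (w=3); MST = {0-7(w=1) 1-2(w=3) 3-4(w=3) 5-6(w=3)}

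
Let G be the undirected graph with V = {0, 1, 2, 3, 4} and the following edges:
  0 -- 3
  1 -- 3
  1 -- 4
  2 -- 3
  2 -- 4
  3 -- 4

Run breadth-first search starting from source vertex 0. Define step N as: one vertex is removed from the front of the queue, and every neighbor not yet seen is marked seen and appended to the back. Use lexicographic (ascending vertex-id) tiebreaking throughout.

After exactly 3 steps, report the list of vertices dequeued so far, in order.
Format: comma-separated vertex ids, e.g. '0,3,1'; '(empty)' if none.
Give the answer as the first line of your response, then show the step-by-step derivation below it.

0,3,1

step 1: dequeue 0; queue=[3]; order=0
step 2: dequeue 3; queue=[1,2,4]; order=0,3
step 3: dequeue 1; queue=[2,4]; order=0,3,1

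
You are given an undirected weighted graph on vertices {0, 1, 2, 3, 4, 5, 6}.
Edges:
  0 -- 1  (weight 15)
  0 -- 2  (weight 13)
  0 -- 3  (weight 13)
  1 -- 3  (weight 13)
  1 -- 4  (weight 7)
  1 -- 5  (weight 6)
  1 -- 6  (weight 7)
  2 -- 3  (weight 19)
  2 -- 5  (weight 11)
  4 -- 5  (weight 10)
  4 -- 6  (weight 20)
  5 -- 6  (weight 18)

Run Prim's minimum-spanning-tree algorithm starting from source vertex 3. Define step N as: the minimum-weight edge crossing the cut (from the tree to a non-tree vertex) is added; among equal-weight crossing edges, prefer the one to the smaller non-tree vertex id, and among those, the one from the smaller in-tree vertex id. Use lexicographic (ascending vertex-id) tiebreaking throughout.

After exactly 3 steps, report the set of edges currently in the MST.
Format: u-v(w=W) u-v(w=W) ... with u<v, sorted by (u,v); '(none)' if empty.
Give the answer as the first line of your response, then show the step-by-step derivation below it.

0-3(w=13) 1-3(w=13) 1-5(w=6)

step 1: add edge 0-3 (w=13); MST = {0-3(w=13)}
step 2: add edge 1-3 (w=13); MST = {0-3(w=13) 1-3(w=13)}
step 3: add edge 1-5 (w=6); MST = {0-3(w=13) 1-3(w=13) 1-5(w=6)}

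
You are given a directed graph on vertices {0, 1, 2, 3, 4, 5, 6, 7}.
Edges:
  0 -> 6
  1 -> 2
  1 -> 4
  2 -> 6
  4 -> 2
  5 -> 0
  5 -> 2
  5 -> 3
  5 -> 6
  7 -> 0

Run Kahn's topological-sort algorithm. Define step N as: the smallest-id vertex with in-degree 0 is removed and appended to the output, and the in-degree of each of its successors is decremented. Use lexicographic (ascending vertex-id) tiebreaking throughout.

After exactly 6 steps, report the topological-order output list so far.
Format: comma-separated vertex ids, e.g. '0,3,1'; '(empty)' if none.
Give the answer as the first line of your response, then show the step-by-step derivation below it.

1,4,5,2,3,7

step 1: output 1; order=[1]; indeg=(2,0,2,1,0,0,3,0)
step 2: output 4; order=[1,4]; indeg=(2,0,1,1,0,0,3,0)
step 3: output 5; order=[1,4,5]; indeg=(1,0,0,0,0,0,2,0)
step 4: output 2; order=[1,4,5,2]; indeg=(1,0,0,0,0,0,1,0)
step 5: output 3; order=[1,4,5,2,3]; indeg=(1,0,0,0,0,0,1,0)
step 6: output 7; order=[1,4,5,2,3,7]; indeg=(0,0,0,0,0,0,1,0)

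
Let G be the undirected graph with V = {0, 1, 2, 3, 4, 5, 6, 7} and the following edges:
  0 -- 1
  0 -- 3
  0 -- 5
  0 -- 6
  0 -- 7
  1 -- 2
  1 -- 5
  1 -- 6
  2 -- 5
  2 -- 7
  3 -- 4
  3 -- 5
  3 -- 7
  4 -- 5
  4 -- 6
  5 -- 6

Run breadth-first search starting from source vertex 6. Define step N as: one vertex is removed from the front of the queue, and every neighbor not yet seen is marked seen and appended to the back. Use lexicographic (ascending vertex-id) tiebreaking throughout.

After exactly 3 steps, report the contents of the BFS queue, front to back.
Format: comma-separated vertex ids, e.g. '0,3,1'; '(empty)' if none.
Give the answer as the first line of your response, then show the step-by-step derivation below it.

4,5,3,7,2

step 1: dequeue 6; queue=[0,1,4,5]; order=6
step 2: dequeue 0; queue=[1,4,5,3,7]; order=6,0
step 3: dequeue 1; queue=[4,5,3,7,2]; order=6,0,1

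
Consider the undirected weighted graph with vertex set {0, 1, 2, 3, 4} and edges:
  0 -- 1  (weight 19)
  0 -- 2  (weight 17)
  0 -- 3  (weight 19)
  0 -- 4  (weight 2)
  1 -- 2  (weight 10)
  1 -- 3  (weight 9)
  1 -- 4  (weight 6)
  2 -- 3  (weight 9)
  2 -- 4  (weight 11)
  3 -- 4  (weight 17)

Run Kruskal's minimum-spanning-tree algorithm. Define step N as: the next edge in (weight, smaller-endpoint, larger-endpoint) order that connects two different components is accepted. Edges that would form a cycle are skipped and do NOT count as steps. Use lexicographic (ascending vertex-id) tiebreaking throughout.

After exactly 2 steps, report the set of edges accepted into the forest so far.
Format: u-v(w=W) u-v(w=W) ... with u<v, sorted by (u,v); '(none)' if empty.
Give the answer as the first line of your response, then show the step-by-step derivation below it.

0-4(w=2) 1-4(w=6)

step 1: add edge 0-4 (w=2); MST = {0-4(w=2)}
step 2: add edge 1-4 (w=6); MST = {0-4(w=2) 1-4(w=6)}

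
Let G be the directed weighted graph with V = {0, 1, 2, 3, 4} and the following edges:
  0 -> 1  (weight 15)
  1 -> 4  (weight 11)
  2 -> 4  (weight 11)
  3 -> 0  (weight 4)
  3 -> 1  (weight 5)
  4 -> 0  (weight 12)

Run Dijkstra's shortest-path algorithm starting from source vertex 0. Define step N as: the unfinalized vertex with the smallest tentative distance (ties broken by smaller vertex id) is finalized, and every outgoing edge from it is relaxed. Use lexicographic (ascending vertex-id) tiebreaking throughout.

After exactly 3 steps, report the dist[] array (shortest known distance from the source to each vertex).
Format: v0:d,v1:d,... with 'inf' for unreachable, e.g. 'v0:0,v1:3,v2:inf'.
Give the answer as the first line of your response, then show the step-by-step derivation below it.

v0:0,v1:15,v2:inf,v3:inf,v4:26

step 1: dist = v0:0,v1:15,v2:inf,v3:inf,v4:inf
step 2: dist = v0:0,v1:15,v2:inf,v3:inf,v4:26
step 3: dist = v0:0,v1:15,v2:inf,v3:inf,v4:26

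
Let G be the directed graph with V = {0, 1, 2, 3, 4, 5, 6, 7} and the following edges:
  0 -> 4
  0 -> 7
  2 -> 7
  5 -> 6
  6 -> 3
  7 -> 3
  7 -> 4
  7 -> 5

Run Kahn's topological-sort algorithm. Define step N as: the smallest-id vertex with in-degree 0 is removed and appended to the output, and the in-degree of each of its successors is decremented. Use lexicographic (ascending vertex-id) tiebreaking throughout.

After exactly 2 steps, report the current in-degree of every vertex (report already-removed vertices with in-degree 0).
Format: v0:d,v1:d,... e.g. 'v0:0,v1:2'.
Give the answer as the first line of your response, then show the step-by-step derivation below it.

v0:0,v1:0,v2:0,v3:2,v4:1,v5:1,v6:1,v7:1

step 1: output 0; order=[0]; indeg=(0,0,0,2,1,1,1,1)
step 2: output 1; order=[0,1]; indeg=(0,0,0,2,1,1,1,1)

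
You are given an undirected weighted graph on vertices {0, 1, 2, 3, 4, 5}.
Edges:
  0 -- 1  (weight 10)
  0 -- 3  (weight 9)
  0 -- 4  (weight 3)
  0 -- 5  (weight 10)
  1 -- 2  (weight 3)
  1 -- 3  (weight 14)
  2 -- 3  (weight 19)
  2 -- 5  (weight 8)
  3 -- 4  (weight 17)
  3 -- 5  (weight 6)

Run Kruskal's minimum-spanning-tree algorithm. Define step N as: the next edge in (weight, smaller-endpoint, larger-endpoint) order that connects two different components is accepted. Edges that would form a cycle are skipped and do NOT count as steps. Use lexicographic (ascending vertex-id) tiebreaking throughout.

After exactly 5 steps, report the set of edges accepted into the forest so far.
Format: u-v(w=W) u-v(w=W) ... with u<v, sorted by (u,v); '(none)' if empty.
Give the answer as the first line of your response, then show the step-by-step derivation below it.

0-3(w=9) 0-4(w=3) 1-2(w=3) 2-5(w=8) 3-5(w=6)

step 1: add edge 0-4 (w=3); MST = {0-4(w=3)}
step 2: add edge 1-2 (w=3); MST = {0-4(w=3) 1-2(w=3)}
step 3: add edge 3-5 (w=6); MST = {0-4(w=3) 1-2(w=3) 3-5(w=6)}
step 4: add edge 2-5 (w=8); MST = {0-4(w=3) 1-2(w=3) 2-5(w=8) 3-5(w=6)}
step 5: add edge 0-3 (w=9); MST = {0-3(w=9) 0-4(w=3) 1-2(w=3) 2-5(w=8) 3-5(w=6)}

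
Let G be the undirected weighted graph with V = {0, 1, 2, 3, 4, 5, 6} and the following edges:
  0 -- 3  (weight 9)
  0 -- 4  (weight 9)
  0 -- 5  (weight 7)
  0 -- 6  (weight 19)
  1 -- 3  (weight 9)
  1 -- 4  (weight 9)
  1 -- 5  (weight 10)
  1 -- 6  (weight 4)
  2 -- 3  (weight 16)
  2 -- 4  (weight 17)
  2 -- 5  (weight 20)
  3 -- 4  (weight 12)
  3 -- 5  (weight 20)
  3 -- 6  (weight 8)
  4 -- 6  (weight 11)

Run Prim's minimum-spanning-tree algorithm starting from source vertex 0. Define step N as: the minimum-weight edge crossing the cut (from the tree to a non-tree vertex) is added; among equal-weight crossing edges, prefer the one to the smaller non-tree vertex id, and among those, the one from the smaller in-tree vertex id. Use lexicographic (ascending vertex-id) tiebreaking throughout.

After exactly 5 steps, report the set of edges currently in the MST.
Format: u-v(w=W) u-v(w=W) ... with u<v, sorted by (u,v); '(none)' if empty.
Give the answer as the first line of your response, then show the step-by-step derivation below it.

0-3(w=9) 0-4(w=9) 0-5(w=7) 1-6(w=4) 3-6(w=8)

step 1: add edge 0-5 (w=7); MST = {0-5(w=7)}
step 2: add edge 0-3 (w=9); MST = {0-3(w=9) 0-5(w=7)}
step 3: add edge 3-6 (w=8); MST = {0-3(w=9) 0-5(w=7) 3-6(w=8)}
step 4: add edge 1-6 (w=4); MST = {0-3(w=9) 0-5(w=7) 1-6(w=4) 3-6(w=8)}
step 5: add edge 0-4 (w=9); MST = {0-3(w=9) 0-4(w=9) 0-5(w=7) 1-6(w=4) 3-6(w=8)}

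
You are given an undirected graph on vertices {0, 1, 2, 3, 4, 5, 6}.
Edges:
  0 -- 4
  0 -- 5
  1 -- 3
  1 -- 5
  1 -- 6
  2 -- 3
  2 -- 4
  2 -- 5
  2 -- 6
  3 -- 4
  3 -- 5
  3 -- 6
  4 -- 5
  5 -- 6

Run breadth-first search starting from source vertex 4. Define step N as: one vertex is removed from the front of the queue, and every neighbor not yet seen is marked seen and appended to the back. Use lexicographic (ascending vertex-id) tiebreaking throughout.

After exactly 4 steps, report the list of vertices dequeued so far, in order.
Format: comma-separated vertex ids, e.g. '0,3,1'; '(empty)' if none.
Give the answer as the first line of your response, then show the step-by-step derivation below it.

4,0,2,3

step 1: dequeue 4; queue=[0,2,3,5]; order=4
step 2: dequeue 0; queue=[2,3,5]; order=4,0
step 3: dequeue 2; queue=[3,5,6]; order=4,0,2
step 4: dequeue 3; queue=[5,6,1]; order=4,0,2,3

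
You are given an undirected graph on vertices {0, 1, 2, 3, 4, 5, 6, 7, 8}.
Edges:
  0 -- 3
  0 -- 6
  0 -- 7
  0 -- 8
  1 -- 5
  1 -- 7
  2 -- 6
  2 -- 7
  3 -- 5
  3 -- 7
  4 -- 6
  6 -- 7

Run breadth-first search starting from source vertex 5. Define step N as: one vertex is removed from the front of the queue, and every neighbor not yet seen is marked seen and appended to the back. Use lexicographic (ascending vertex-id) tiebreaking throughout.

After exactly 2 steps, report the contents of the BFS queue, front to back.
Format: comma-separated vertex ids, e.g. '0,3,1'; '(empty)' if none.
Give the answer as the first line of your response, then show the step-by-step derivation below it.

3,7

step 1: dequeue 5; queue=[1,3]; order=5
step 2: dequeue 1; queue=[3,7]; order=5,1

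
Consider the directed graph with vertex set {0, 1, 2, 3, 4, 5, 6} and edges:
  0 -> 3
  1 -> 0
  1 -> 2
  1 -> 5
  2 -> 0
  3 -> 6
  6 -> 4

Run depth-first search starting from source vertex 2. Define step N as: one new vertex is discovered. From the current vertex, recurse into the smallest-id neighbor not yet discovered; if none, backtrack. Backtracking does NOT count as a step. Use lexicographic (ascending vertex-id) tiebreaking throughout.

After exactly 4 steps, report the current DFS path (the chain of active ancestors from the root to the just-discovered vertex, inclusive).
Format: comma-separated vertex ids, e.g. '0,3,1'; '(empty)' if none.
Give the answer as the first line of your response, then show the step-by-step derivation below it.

2,0,3,6

step 1: discover 2; path=2; order=2
step 2: discover 0; path=2>0; order=2,0
step 3: discover 3; path=2>0>3; order=2,0,3
step 4: discover 6; path=2>0>3>6; order=2,0,3,6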